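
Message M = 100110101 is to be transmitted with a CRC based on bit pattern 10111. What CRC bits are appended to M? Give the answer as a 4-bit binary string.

0100

Append 4 zeros: 1001101010000. Divide by 10111 (XOR where the leading bit is 1):
  pos 0: 10011 XOR 10111 = 00100
  pos 2: 10001 XOR 10111 = 00110
  pos 4: 11001 XOR 10111 = 01110
  pos 5: 11100 XOR 10111 = 01011
  pos 6: 10110 XOR 10111 = 00001
Remainder (last 4 bits) = 0100. This is the CRC / FCS.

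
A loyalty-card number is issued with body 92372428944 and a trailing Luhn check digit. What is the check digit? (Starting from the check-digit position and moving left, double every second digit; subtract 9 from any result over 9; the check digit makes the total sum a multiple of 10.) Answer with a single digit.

5

Partial digits right→left: 4 4 9 8 2 4 2 7 3 2 9
Double every second digit counting from the check-digit position (so the 1st, 3rd, 5th, ... of the partial from the right).
  doubled (with −9 where >9): 8 9 4 4 6 9 → sum 40
  kept as-is: 4 8 4 7 2 → sum 25
Total = 40 + 25 = 65.
Check digit = (10 − (65 mod 10)) mod 10 = 5.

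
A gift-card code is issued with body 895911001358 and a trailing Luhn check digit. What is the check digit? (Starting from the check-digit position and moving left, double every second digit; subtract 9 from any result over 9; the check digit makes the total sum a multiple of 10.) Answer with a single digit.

Partial digits right→left: 8 5 3 1 0 0 1 1 9 5 9 8
Double every second digit counting from the check-digit position (so the 1st, 3rd, 5th, ... of the partial from the right).
  doubled (with −9 where >9): 7 6 0 2 9 9 → sum 33
  kept as-is: 5 1 0 1 5 8 → sum 20
Total = 33 + 20 = 53.
Check digit = (10 − (53 mod 10)) mod 10 = 7.

7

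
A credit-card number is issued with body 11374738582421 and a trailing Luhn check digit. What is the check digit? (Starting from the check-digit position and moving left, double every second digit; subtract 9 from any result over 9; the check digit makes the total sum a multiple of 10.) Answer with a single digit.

Partial digits right→left: 1 2 4 2 8 5 8 3 7 4 7 3 1 1
Double every second digit counting from the check-digit position (so the 1st, 3rd, 5th, ... of the partial from the right).
  doubled (with −9 where >9): 2 8 7 7 5 5 2 → sum 36
  kept as-is: 2 2 5 3 4 3 1 → sum 20
Total = 36 + 20 = 56.
Check digit = (10 − (56 mod 10)) mod 10 = 4.

4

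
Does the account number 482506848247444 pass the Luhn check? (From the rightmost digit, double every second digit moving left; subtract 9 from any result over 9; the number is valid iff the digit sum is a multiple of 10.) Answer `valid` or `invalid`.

valid

From the right, keep odd positions and double even positions (subtract 9 from any doubled value over 9):
  doubled (positions 2,4,...): 8 5 4 8 3 1 7 → sum 36
  kept (positions 1,3,...): 4 4 4 8 8 0 2 4 → sum 34
Total = 70.
70 mod 10 = 0, so the number is valid.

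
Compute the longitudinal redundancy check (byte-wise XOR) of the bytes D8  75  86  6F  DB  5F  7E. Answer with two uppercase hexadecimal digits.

XOR the bytes together:
  start with 0xD8
  0xD8 ⊕ 0x75 = 0xAD
  0xAD ⊕ 0x86 = 0x2B
  0x2B ⊕ 0x6F = 0x44
  0x44 ⊕ 0xDB = 0x9F
  0x9F ⊕ 0x5F = 0xC0
  0xC0 ⊕ 0x7E = 0xBE

BE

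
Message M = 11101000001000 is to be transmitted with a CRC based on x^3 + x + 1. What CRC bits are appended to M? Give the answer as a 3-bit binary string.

101

Append 3 zeros: 11101000001000000. Divide by 1011 (XOR where the leading bit is 1):
  pos 0: 1110 XOR 1011 = 0101
  pos 1: 1011 XOR 1011 = 0000
  pos 10: 1000 XOR 1011 = 0011
  pos 12: 1100 XOR 1011 = 0111
  pos 13: 1110 XOR 1011 = 0101
Remainder (last 3 bits) = 101. This is the CRC / FCS.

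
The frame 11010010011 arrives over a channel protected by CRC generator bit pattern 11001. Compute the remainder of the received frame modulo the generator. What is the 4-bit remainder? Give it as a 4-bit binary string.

0010

Modulo-2 division of 11010010011 by 11001:
  pos 0: 11010 XOR 11001 = 00011
  pos 3: 11010 XOR 11001 = 00011
  pos 6: 11011 XOR 11001 = 00010
Remainder = 0010 (nonzero — an error is detected).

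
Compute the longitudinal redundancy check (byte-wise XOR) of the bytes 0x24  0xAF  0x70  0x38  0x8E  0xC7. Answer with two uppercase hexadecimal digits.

8A

XOR the bytes together:
  start with 0x24
  0x24 ⊕ 0xAF = 0x8B
  0x8B ⊕ 0x70 = 0xFB
  0xFB ⊕ 0x38 = 0xC3
  0xC3 ⊕ 0x8E = 0x4D
  0x4D ⊕ 0xC7 = 0x8A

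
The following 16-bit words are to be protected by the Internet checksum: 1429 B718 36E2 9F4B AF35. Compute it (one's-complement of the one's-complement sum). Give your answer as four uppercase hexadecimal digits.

One's-complement addition (fold any carry out of bit 15 back into bit 0):
  0x1429 + 0xB718 = 0x0CB41
  0xCB41 + 0x36E2 = 0x10223 → wrap carry → 0x0224
  0x0224 + 0x9F4B = 0x0A16F
  0xA16F + 0xAF35 = 0x150A4 → wrap carry → 0x50A5
One's-complement sum = 0x50A5.
Checksum = ~0x50A5 & 0xFFFF = 0xAF5A.

AF5A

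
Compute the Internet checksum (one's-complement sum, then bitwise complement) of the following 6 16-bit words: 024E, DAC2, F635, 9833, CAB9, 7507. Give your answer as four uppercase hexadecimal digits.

One's-complement addition (fold any carry out of bit 15 back into bit 0):
  0x024E + 0xDAC2 = 0x0DD10
  0xDD10 + 0xF635 = 0x1D345 → wrap carry → 0xD346
  0xD346 + 0x9833 = 0x16B79 → wrap carry → 0x6B7A
  0x6B7A + 0xCAB9 = 0x13633 → wrap carry → 0x3634
  0x3634 + 0x7507 = 0x0AB3B
One's-complement sum = 0xAB3B.
Checksum = ~0xAB3B & 0xFFFF = 0x54C4.

54C4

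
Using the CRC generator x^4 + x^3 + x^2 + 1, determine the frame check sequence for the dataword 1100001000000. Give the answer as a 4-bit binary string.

1110

Append 4 zeros: 11000010000000000. Divide by 11101 (XOR where the leading bit is 1):
  pos 0: 11000 XOR 11101 = 00101
  pos 2: 10101 XOR 11101 = 01000
  pos 3: 10000 XOR 11101 = 01101
  pos 4: 11010 XOR 11101 = 00111
  pos 6: 11100 XOR 11101 = 00001
  pos 10: 10000 XOR 11101 = 01101
  pos 11: 11010 XOR 11101 = 00111
Remainder (last 4 bits) = 1110. This is the CRC / FCS.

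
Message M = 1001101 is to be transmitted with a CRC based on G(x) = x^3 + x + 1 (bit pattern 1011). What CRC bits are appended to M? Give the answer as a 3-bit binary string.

Append 3 zeros: 1001101000. Divide by 1011 (XOR where the leading bit is 1):
  pos 0: 1001 XOR 1011 = 0010
  pos 2: 1010 XOR 1011 = 0001
  pos 5: 1100 XOR 1011 = 0111
  pos 6: 1110 XOR 1011 = 0101
Remainder (last 3 bits) = 101. This is the CRC / FCS.

101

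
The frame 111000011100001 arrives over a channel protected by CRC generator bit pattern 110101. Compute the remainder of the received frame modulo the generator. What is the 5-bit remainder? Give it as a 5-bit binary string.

Modulo-2 division of 111000011100001 by 110101:
  pos 0: 111000 XOR 110101 = 001101
  pos 2: 110101 XOR 110101 = 000000
  pos 8: 110000 XOR 110101 = 000101
Remainder = 01011 (nonzero — an error is detected).

01011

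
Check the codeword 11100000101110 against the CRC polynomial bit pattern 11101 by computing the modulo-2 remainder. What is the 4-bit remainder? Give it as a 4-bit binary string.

1101

Modulo-2 division of 11100000101110 by 11101:
  pos 0: 11100 XOR 11101 = 00001
  pos 4: 10001 XOR 11101 = 01100
  pos 5: 11000 XOR 11101 = 00101
  pos 7: 10111 XOR 11101 = 01010
  pos 8: 10101 XOR 11101 = 01000
  pos 9: 10000 XOR 11101 = 01101
Remainder = 1101 (nonzero — an error is detected).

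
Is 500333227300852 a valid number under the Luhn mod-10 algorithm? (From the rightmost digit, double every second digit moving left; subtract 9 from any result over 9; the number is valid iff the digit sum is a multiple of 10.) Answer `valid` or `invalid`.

From the right, keep odd positions and double even positions (subtract 9 from any doubled value over 9):
  doubled (positions 2,4,...): 1 0 6 4 6 6 0 → sum 23
  kept (positions 1,3,...): 2 8 0 7 2 3 0 5 → sum 27
Total = 50.
50 mod 10 = 0, so the number is valid.

valid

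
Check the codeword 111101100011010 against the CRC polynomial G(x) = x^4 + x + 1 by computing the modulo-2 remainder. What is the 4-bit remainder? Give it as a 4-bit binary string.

Modulo-2 division of 111101100011010 by 10011:
  pos 0: 11110 XOR 10011 = 01101
  pos 1: 11011 XOR 10011 = 01000
  pos 2: 10001 XOR 10011 = 00010
  pos 5: 10000 XOR 10011 = 00011
  pos 8: 11110 XOR 10011 = 01101
  pos 9: 11011 XOR 10011 = 01000
  pos 10: 10000 XOR 10011 = 00011
Remainder = 0011 (nonzero — an error is detected).

0011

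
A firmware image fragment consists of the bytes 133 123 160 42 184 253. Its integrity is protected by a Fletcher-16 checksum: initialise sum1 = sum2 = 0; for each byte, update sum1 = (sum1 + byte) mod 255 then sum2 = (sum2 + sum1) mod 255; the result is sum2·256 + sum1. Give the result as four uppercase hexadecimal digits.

Running sums (mod 255):
  after byte 0 (133): sum1=133, sum2=133
  after byte 1 (123): sum1=1, sum2=134
  after byte 2 (160): sum1=161, sum2=40
  after byte 3 (42): sum1=203, sum2=243
  after byte 4 (184): sum1=132, sum2=120
  after byte 5 (253): sum1=130, sum2=250
Checksum = sum2·256 + sum1 = 250·256 + 130 = 64130 = 0xFA82.

FA82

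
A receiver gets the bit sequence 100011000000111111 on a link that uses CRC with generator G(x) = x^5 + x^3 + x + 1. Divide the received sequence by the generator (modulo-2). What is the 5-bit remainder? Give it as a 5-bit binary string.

Modulo-2 division of 100011000000111111 by 101011:
  pos 0: 100011 XOR 101011 = 001000
  pos 2: 100000 XOR 101011 = 001011
  pos 4: 101100 XOR 101011 = 000111
  pos 7: 111001 XOR 101011 = 010010
  pos 8: 100101 XOR 101011 = 001110
  pos 10: 111011 XOR 101011 = 010000
  pos 11: 100001 XOR 101011 = 001010
Remainder = 10101 (nonzero — an error is detected).

10101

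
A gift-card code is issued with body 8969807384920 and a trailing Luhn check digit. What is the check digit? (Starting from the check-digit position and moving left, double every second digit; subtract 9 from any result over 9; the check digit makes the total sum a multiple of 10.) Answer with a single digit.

5

Partial digits right→left: 0 2 9 4 8 3 7 0 8 9 6 9 8
Double every second digit counting from the check-digit position (so the 1st, 3rd, 5th, ... of the partial from the right).
  doubled (with −9 where >9): 0 9 7 5 7 3 7 → sum 38
  kept as-is: 2 4 3 0 9 9 → sum 27
Total = 38 + 27 = 65.
Check digit = (10 − (65 mod 10)) mod 10 = 5.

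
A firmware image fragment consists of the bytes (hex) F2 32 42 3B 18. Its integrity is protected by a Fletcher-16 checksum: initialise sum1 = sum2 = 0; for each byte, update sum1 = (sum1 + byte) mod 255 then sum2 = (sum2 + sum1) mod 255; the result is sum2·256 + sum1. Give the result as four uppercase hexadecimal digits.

DCBA

Running sums (mod 255):
  after byte 0 (F2): sum1=242, sum2=242
  after byte 1 (32): sum1=37, sum2=24
  after byte 2 (42): sum1=103, sum2=127
  after byte 3 (3B): sum1=162, sum2=34
  after byte 4 (18): sum1=186, sum2=220
Checksum = sum2·256 + sum1 = 220·256 + 186 = 56506 = 0xDCBA.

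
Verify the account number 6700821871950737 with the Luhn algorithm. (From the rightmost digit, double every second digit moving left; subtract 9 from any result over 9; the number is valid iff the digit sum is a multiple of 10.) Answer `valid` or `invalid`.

From the right, keep odd positions and double even positions (subtract 9 from any doubled value over 9):
  doubled (positions 2,4,...): 6 0 9 5 2 7 0 3 → sum 32
  kept (positions 1,3,...): 7 7 5 1 8 2 0 7 → sum 37
Total = 69.
69 mod 10 = 9, so the number is invalid.

invalid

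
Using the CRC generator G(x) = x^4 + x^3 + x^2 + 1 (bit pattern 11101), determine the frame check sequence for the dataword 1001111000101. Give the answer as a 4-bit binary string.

1011

Append 4 zeros: 10011110001010000. Divide by 11101 (XOR where the leading bit is 1):
  pos 0: 10011 XOR 11101 = 01110
  pos 1: 11101 XOR 11101 = 00000
  pos 6: 10001 XOR 11101 = 01100
  pos 7: 11000 XOR 11101 = 00101
  pos 9: 10110 XOR 11101 = 01011
  pos 10: 10110 XOR 11101 = 01011
  pos 11: 10110 XOR 11101 = 01011
  pos 12: 10110 XOR 11101 = 01011
Remainder (last 4 bits) = 1011. This is the CRC / FCS.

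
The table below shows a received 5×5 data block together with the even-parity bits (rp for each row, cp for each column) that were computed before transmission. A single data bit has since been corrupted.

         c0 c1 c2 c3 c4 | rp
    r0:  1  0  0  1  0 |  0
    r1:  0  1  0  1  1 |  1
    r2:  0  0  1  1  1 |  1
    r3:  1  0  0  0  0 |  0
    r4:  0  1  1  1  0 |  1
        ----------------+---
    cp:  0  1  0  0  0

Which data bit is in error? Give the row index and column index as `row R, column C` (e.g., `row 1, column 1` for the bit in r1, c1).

Recompute each row's even parity and compare to rp:
  r0: data parity 0, sent rp 0 → ok
  r1: data parity 1, sent rp 1 → ok
  r2: data parity 1, sent rp 1 → ok
  r3: data parity 1, sent rp 0 → mismatch
  r4: data parity 1, sent rp 1 → ok
Recompute each column's even parity and compare to cp:
  c0: data parity 0, sent cp 0 → ok
  c1: data parity 0, sent cp 1 → mismatch
  c2: data parity 0, sent cp 0 → ok
  c3: data parity 0, sent cp 0 → ok
  c4: data parity 0, sent cp 0 → ok
Exactly one row (r3) and one column (c1) fail → the flipped bit is at their intersection.

row 3, column 1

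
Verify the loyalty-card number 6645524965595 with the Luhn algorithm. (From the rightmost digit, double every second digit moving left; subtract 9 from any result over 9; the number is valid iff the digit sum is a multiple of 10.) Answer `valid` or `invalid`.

invalid

From the right, keep odd positions and double even positions (subtract 9 from any doubled value over 9):
  doubled (positions 2,4,...): 9 1 9 4 1 3 → sum 27
  kept (positions 1,3,...): 5 5 6 4 5 4 6 → sum 35
Total = 62.
62 mod 10 = 2, so the number is invalid.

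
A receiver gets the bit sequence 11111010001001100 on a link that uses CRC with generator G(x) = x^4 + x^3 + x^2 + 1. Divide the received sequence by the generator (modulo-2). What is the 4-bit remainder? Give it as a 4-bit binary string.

0100

Modulo-2 division of 11111010001001100 by 11101:
  pos 0: 11111 XOR 11101 = 00010
  pos 3: 10010 XOR 11101 = 01111
  pos 4: 11110 XOR 11101 = 00011
  pos 7: 11010 XOR 11101 = 00111
  pos 9: 11101 XOR 11101 = 00000
Remainder = 0100 (nonzero — an error is detected).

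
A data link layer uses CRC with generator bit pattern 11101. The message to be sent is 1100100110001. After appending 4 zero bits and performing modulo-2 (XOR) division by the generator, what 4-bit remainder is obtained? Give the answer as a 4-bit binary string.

1010

Append 4 zeros: 11001001100010000. Divide by 11101 (XOR where the leading bit is 1):
  pos 0: 11001 XOR 11101 = 00100
  pos 2: 10000 XOR 11101 = 01101
  pos 3: 11011 XOR 11101 = 00110
  pos 5: 11010 XOR 11101 = 00111
  pos 7: 11100 XOR 11101 = 00001
  pos 11: 11000 XOR 11101 = 00101
Remainder (last 4 bits) = 1010. This is the CRC / FCS.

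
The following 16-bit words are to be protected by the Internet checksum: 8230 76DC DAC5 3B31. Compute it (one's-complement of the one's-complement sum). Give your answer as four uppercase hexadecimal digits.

F0FB

One's-complement addition (fold any carry out of bit 15 back into bit 0):
  0x8230 + 0x76DC = 0x0F90C
  0xF90C + 0xDAC5 = 0x1D3D1 → wrap carry → 0xD3D2
  0xD3D2 + 0x3B31 = 0x10F03 → wrap carry → 0x0F04
One's-complement sum = 0x0F04.
Checksum = ~0x0F04 & 0xFFFF = 0xF0FB.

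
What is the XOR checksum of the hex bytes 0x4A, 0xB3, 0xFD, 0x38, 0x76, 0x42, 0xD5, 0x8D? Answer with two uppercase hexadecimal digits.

50

XOR the bytes together:
  start with 0x4A
  0x4A ⊕ 0xB3 = 0xF9
  0xF9 ⊕ 0xFD = 0x04
  0x04 ⊕ 0x38 = 0x3C
  0x3C ⊕ 0x76 = 0x4A
  0x4A ⊕ 0x42 = 0x08
  0x08 ⊕ 0xD5 = 0xDD
  0xDD ⊕ 0x8D = 0x50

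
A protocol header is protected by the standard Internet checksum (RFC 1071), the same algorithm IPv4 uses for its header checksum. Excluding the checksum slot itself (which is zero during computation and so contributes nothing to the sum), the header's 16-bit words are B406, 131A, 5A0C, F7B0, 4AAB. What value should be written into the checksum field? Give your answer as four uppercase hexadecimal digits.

9C76

One's-complement addition (fold any carry out of bit 15 back into bit 0):
  0xB406 + 0x131A = 0x0C720
  0xC720 + 0x5A0C = 0x1212C → wrap carry → 0x212D
  0x212D + 0xF7B0 = 0x118DD → wrap carry → 0x18DE
  0x18DE + 0x4AAB = 0x06389
One's-complement sum = 0x6389.
Checksum = ~0x6389 & 0xFFFF = 0x9C76.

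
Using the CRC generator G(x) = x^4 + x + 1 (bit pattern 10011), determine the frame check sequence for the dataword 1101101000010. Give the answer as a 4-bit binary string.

Append 4 zeros: 11011010000100000. Divide by 10011 (XOR where the leading bit is 1):
  pos 0: 11011 XOR 10011 = 01000
  pos 1: 10000 XOR 10011 = 00011
  pos 4: 11100 XOR 10011 = 01111
  pos 5: 11110 XOR 10011 = 01101
  pos 6: 11010 XOR 10011 = 01001
  pos 7: 10011 XOR 10011 = 00000
Remainder (last 4 bits) = 0000. This is the CRC / FCS.

0000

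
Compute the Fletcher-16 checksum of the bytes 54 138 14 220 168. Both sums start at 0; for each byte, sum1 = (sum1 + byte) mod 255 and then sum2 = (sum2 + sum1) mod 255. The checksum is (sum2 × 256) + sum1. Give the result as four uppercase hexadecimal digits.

C554

Running sums (mod 255):
  after byte 0 (54): sum1=54, sum2=54
  after byte 1 (138): sum1=192, sum2=246
  after byte 2 (14): sum1=206, sum2=197
  after byte 3 (220): sum1=171, sum2=113
  after byte 4 (168): sum1=84, sum2=197
Checksum = sum2·256 + sum1 = 197·256 + 84 = 50516 = 0xC554.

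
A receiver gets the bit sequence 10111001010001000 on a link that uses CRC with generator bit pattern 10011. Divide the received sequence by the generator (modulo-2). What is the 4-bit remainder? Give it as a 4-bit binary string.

0000

Modulo-2 division of 10111001010001000 by 10011:
  pos 0: 10111 XOR 10011 = 00100
  pos 2: 10000 XOR 10011 = 00011
  pos 5: 11101 XOR 10011 = 01110
  pos 6: 11100 XOR 10011 = 01111
  pos 7: 11110 XOR 10011 = 01101
  pos 8: 11010 XOR 10011 = 01001
  pos 9: 10011 XOR 10011 = 00000
Remainder = 0000 (zero — the frame passes the CRC check).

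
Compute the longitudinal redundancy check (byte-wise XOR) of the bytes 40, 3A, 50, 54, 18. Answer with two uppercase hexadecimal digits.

66

XOR the bytes together:
  start with 0x40
  0x40 ⊕ 0x3A = 0x7A
  0x7A ⊕ 0x50 = 0x2A
  0x2A ⊕ 0x54 = 0x7E
  0x7E ⊕ 0x18 = 0x66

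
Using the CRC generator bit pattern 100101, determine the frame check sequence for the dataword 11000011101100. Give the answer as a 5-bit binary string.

10001

Append 5 zeros: 1100001110110000000. Divide by 100101 (XOR where the leading bit is 1):
  pos 0: 110000 XOR 100101 = 010101
  pos 1: 101011 XOR 100101 = 001110
  pos 3: 111011 XOR 100101 = 011110
  pos 4: 111100 XOR 100101 = 011001
  pos 5: 110011 XOR 100101 = 010110
  pos 6: 101101 XOR 100101 = 001000
  pos 8: 100000 XOR 100101 = 000101
  pos 11: 101000 XOR 100101 = 001101
  pos 13: 110100 XOR 100101 = 010001
Remainder (last 5 bits) = 10001. This is the CRC / FCS.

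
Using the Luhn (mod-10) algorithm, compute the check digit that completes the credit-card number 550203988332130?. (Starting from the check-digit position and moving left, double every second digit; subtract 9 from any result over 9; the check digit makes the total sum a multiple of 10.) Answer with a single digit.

Partial digits right→left: 0 3 1 2 3 3 8 8 9 3 0 2 0 5 5
Double every second digit counting from the check-digit position (so the 1st, 3rd, 5th, ... of the partial from the right).
  doubled (with −9 where >9): 0 2 6 7 9 0 0 1 → sum 25
  kept as-is: 3 2 3 8 3 2 5 → sum 26
Total = 25 + 26 = 51.
Check digit = (10 − (51 mod 10)) mod 10 = 9.

9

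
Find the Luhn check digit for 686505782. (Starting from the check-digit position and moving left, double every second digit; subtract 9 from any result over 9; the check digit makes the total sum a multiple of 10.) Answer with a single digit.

Partial digits right→left: 2 8 7 5 0 5 6 8 6
Double every second digit counting from the check-digit position (so the 1st, 3rd, 5th, ... of the partial from the right).
  doubled (with −9 where >9): 4 5 0 3 3 → sum 15
  kept as-is: 8 5 5 8 → sum 26
Total = 15 + 26 = 41.
Check digit = (10 − (41 mod 10)) mod 10 = 9.

9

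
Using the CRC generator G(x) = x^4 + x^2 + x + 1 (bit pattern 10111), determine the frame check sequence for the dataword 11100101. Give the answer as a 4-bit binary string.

0111

Append 4 zeros: 111001010000. Divide by 10111 (XOR where the leading bit is 1):
  pos 0: 11100 XOR 10111 = 01011
  pos 1: 10111 XOR 10111 = 00000
  pos 7: 10000 XOR 10111 = 00111
Remainder (last 4 bits) = 0111. This is the CRC / FCS.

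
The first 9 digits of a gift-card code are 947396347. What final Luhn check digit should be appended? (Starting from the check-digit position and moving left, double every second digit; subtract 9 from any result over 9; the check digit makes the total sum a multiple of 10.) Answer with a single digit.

9

Partial digits right→left: 7 4 3 6 9 3 7 4 9
Double every second digit counting from the check-digit position (so the 1st, 3rd, 5th, ... of the partial from the right).
  doubled (with −9 where >9): 5 6 9 5 9 → sum 34
  kept as-is: 4 6 3 4 → sum 17
Total = 34 + 17 = 51.
Check digit = (10 − (51 mod 10)) mod 10 = 9.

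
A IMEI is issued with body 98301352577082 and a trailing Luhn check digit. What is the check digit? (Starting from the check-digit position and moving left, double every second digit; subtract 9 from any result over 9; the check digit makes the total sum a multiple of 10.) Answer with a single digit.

6

Partial digits right→left: 2 8 0 7 7 5 2 5 3 1 0 3 8 9
Double every second digit counting from the check-digit position (so the 1st, 3rd, 5th, ... of the partial from the right).
  doubled (with −9 where >9): 4 0 5 4 6 0 7 → sum 26
  kept as-is: 8 7 5 5 1 3 9 → sum 38
Total = 26 + 38 = 64.
Check digit = (10 − (64 mod 10)) mod 10 = 6.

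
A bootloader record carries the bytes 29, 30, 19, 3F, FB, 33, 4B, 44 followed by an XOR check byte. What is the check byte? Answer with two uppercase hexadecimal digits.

F8

XOR the bytes together:
  start with 0x29
  0x29 ⊕ 0x30 = 0x19
  0x19 ⊕ 0x19 = 0x00
  0x00 ⊕ 0x3F = 0x3F
  0x3F ⊕ 0xFB = 0xC4
  0xC4 ⊕ 0x33 = 0xF7
  0xF7 ⊕ 0x4B = 0xBC
  0xBC ⊕ 0x44 = 0xF8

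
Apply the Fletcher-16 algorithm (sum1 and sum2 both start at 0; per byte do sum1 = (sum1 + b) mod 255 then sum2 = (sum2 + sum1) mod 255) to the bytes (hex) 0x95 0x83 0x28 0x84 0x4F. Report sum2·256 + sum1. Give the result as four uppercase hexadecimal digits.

CA15

Running sums (mod 255):
  after byte 0 (0x95): sum1=149, sum2=149
  after byte 1 (0x83): sum1=25, sum2=174
  after byte 2 (0x28): sum1=65, sum2=239
  after byte 3 (0x84): sum1=197, sum2=181
  after byte 4 (0x4F): sum1=21, sum2=202
Checksum = sum2·256 + sum1 = 202·256 + 21 = 51733 = 0xCA15.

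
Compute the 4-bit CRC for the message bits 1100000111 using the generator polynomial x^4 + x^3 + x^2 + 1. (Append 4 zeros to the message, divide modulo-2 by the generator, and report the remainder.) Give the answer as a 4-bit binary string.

1101

Append 4 zeros: 11000001110000. Divide by 11101 (XOR where the leading bit is 1):
  pos 0: 11000 XOR 11101 = 00101
  pos 2: 10100 XOR 11101 = 01001
  pos 3: 10011 XOR 11101 = 01110
  pos 4: 11101 XOR 11101 = 00000
  pos 9: 10000 XOR 11101 = 01101
Remainder (last 4 bits) = 1101. This is the CRC / FCS.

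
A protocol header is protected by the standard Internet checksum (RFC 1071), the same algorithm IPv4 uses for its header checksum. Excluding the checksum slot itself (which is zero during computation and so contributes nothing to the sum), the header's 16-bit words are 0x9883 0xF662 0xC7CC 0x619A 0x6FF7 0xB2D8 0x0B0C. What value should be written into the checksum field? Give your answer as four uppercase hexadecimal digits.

One's-complement addition (fold any carry out of bit 15 back into bit 0):
  0x9883 + 0xF662 = 0x18EE5 → wrap carry → 0x8EE6
  0x8EE6 + 0xC7CC = 0x156B2 → wrap carry → 0x56B3
  0x56B3 + 0x619A = 0x0B84D
  0xB84D + 0x6FF7 = 0x12844 → wrap carry → 0x2845
  0x2845 + 0xB2D8 = 0x0DB1D
  0xDB1D + 0x0B0C = 0x0E629
One's-complement sum = 0xE629.
Checksum = ~0xE629 & 0xFFFF = 0x19D6.

19D6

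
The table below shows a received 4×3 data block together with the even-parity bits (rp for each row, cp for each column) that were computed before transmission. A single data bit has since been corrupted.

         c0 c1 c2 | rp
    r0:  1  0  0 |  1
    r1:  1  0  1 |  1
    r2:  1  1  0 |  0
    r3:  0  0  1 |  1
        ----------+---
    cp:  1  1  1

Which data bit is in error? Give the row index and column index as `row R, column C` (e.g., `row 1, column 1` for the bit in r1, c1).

Recompute each row's even parity and compare to rp:
  r0: data parity 1, sent rp 1 → ok
  r1: data parity 0, sent rp 1 → mismatch
  r2: data parity 0, sent rp 0 → ok
  r3: data parity 1, sent rp 1 → ok
Recompute each column's even parity and compare to cp:
  c0: data parity 1, sent cp 1 → ok
  c1: data parity 1, sent cp 1 → ok
  c2: data parity 0, sent cp 1 → mismatch
Exactly one row (r1) and one column (c2) fail → the flipped bit is at their intersection.

row 1, column 2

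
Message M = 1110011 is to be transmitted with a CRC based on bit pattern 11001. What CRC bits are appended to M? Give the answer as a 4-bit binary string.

0011

Append 4 zeros: 11100110000. Divide by 11001 (XOR where the leading bit is 1):
  pos 0: 11100 XOR 11001 = 00101
  pos 2: 10111 XOR 11001 = 01110
  pos 3: 11100 XOR 11001 = 00101
  pos 5: 10100 XOR 11001 = 01101
  pos 6: 11010 XOR 11001 = 00011
Remainder (last 4 bits) = 0011. This is the CRC / FCS.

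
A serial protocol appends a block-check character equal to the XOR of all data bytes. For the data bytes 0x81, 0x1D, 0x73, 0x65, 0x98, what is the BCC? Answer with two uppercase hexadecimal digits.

XOR the bytes together:
  start with 0x81
  0x81 ⊕ 0x1D = 0x9C
  0x9C ⊕ 0x73 = 0xEF
  0xEF ⊕ 0x65 = 0x8A
  0x8A ⊕ 0x98 = 0x12

12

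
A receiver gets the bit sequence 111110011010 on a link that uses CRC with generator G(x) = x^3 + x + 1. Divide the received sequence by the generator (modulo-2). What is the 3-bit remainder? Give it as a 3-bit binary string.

101

Modulo-2 division of 111110011010 by 1011:
  pos 0: 1111 XOR 1011 = 0100
  pos 1: 1001 XOR 1011 = 0010
  pos 3: 1000 XOR 1011 = 0011
  pos 5: 1111 XOR 1011 = 0100
  pos 6: 1000 XOR 1011 = 0011
  pos 8: 1110 XOR 1011 = 0101
Remainder = 101 (nonzero — an error is detected).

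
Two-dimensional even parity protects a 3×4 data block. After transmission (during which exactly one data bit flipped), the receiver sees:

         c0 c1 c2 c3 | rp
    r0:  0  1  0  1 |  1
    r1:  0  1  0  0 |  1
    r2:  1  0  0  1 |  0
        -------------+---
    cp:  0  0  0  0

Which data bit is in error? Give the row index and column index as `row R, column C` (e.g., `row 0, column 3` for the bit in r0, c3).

Recompute each row's even parity and compare to rp:
  r0: data parity 0, sent rp 1 → mismatch
  r1: data parity 1, sent rp 1 → ok
  r2: data parity 0, sent rp 0 → ok
Recompute each column's even parity and compare to cp:
  c0: data parity 1, sent cp 0 → mismatch
  c1: data parity 0, sent cp 0 → ok
  c2: data parity 0, sent cp 0 → ok
  c3: data parity 0, sent cp 0 → ok
Exactly one row (r0) and one column (c0) fail → the flipped bit is at their intersection.

row 0, column 0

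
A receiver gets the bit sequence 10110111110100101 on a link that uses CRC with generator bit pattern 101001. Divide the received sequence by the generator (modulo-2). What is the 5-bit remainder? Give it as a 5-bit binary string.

Modulo-2 division of 10110111110100101 by 101001:
  pos 0: 101101 XOR 101001 = 000100
  pos 3: 100111 XOR 101001 = 001110
  pos 5: 111010 XOR 101001 = 010011
  pos 6: 100111 XOR 101001 = 001110
  pos 8: 111000 XOR 101001 = 010001
  pos 9: 100011 XOR 101001 = 001010
  pos 11: 101001 XOR 101001 = 000000
Remainder = 00000 (zero — the frame passes the CRC check).

00000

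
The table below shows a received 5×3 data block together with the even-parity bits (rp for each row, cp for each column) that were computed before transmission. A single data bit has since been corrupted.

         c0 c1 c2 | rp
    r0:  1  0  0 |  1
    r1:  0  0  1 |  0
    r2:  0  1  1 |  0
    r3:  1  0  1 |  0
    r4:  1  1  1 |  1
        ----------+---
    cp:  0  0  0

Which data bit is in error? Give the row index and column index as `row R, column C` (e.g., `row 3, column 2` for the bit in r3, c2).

Recompute each row's even parity and compare to rp:
  r0: data parity 1, sent rp 1 → ok
  r1: data parity 1, sent rp 0 → mismatch
  r2: data parity 0, sent rp 0 → ok
  r3: data parity 0, sent rp 0 → ok
  r4: data parity 1, sent rp 1 → ok
Recompute each column's even parity and compare to cp:
  c0: data parity 1, sent cp 0 → mismatch
  c1: data parity 0, sent cp 0 → ok
  c2: data parity 0, sent cp 0 → ok
Exactly one row (r1) and one column (c0) fail → the flipped bit is at their intersection.

row 1, column 0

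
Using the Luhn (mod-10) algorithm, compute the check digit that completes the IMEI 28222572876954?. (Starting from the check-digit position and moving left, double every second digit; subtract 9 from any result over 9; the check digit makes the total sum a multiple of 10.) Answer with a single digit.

Partial digits right→left: 4 5 9 6 7 8 2 7 5 2 2 2 8 2
Double every second digit counting from the check-digit position (so the 1st, 3rd, 5th, ... of the partial from the right).
  doubled (with −9 where >9): 8 9 5 4 1 4 7 → sum 38
  kept as-is: 5 6 8 7 2 2 2 → sum 32
Total = 38 + 32 = 70.
Check digit = (10 − (70 mod 10)) mod 10 = 0.

0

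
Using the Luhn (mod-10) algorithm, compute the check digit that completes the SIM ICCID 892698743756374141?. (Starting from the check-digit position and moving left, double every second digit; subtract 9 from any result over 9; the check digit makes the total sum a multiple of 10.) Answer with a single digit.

1

Partial digits right→left: 1 4 1 4 7 3 6 5 7 3 4 7 8 9 6 2 9 8
Double every second digit counting from the check-digit position (so the 1st, 3rd, 5th, ... of the partial from the right).
  doubled (with −9 where >9): 2 2 5 3 5 8 7 3 9 → sum 44
  kept as-is: 4 4 3 5 3 7 9 2 8 → sum 45
Total = 44 + 45 = 89.
Check digit = (10 − (89 mod 10)) mod 10 = 1.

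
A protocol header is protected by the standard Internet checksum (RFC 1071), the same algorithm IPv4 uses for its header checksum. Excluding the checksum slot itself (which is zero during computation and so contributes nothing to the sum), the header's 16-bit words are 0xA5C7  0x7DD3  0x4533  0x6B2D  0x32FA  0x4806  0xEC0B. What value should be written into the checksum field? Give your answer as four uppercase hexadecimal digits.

One's-complement addition (fold any carry out of bit 15 back into bit 0):
  0xA5C7 + 0x7DD3 = 0x1239A → wrap carry → 0x239B
  0x239B + 0x4533 = 0x068CE
  0x68CE + 0x6B2D = 0x0D3FB
  0xD3FB + 0x32FA = 0x106F5 → wrap carry → 0x06F6
  0x06F6 + 0x4806 = 0x04EFC
  0x4EFC + 0xEC0B = 0x13B07 → wrap carry → 0x3B08
One's-complement sum = 0x3B08.
Checksum = ~0x3B08 & 0xFFFF = 0xC4F7.

C4F7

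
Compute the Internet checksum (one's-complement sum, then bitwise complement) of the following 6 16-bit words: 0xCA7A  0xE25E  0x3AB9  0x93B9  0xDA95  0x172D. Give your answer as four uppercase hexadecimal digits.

One's-complement addition (fold any carry out of bit 15 back into bit 0):
  0xCA7A + 0xE25E = 0x1ACD8 → wrap carry → 0xACD9
  0xACD9 + 0x3AB9 = 0x0E792
  0xE792 + 0x93B9 = 0x17B4B → wrap carry → 0x7B4C
  0x7B4C + 0xDA95 = 0x155E1 → wrap carry → 0x55E2
  0x55E2 + 0x172D = 0x06D0F
One's-complement sum = 0x6D0F.
Checksum = ~0x6D0F & 0xFFFF = 0x92F0.

92F0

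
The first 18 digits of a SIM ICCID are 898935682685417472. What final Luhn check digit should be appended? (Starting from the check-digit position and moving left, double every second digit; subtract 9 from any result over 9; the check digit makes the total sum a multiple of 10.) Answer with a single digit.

3

Partial digits right→left: 2 7 4 7 1 4 5 8 6 2 8 6 5 3 9 8 9 8
Double every second digit counting from the check-digit position (so the 1st, 3rd, 5th, ... of the partial from the right).
  doubled (with −9 where >9): 4 8 2 1 3 7 1 9 9 → sum 44
  kept as-is: 7 7 4 8 2 6 3 8 8 → sum 53
Total = 44 + 53 = 97.
Check digit = (10 − (97 mod 10)) mod 10 = 3.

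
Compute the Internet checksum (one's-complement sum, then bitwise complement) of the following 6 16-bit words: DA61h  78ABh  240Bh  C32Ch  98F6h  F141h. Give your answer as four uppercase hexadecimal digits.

One's-complement addition (fold any carry out of bit 15 back into bit 0):
  0xDA61 + 0x78AB = 0x1530C → wrap carry → 0x530D
  0x530D + 0x240B = 0x07718
  0x7718 + 0xC32C = 0x13A44 → wrap carry → 0x3A45
  0x3A45 + 0x98F6 = 0x0D33B
  0xD33B + 0xF141 = 0x1C47C → wrap carry → 0xC47D
One's-complement sum = 0xC47D.
Checksum = ~0xC47D & 0xFFFF = 0x3B82.

3B82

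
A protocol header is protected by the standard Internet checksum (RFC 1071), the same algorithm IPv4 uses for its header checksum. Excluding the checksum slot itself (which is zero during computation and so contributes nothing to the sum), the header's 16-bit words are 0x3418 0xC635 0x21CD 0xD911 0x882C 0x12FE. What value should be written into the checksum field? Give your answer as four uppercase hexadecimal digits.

One's-complement addition (fold any carry out of bit 15 back into bit 0):
  0x3418 + 0xC635 = 0x0FA4D
  0xFA4D + 0x21CD = 0x11C1A → wrap carry → 0x1C1B
  0x1C1B + 0xD911 = 0x0F52C
  0xF52C + 0x882C = 0x17D58 → wrap carry → 0x7D59
  0x7D59 + 0x12FE = 0x09057
One's-complement sum = 0x9057.
Checksum = ~0x9057 & 0xFFFF = 0x6FA8.

6FA8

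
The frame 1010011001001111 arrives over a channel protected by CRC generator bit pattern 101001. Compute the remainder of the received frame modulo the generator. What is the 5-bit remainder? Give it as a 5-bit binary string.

Modulo-2 division of 1010011001001111 by 101001:
  pos 0: 101001 XOR 101001 = 000000
  pos 6: 100100 XOR 101001 = 001101
  pos 8: 110111 XOR 101001 = 011110
  pos 9: 111101 XOR 101001 = 010100
  pos 10: 101001 XOR 101001 = 000000
Remainder = 00000 (zero — the frame passes the CRC check).

00000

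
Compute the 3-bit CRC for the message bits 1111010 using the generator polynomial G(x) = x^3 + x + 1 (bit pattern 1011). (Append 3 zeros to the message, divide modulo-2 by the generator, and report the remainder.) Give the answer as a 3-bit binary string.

Append 3 zeros: 1111010000. Divide by 1011 (XOR where the leading bit is 1):
  pos 0: 1111 XOR 1011 = 0100
  pos 1: 1000 XOR 1011 = 0011
  pos 3: 1110 XOR 1011 = 0101
  pos 4: 1010 XOR 1011 = 0001
Remainder (last 3 bits) = 100. This is the CRC / FCS.

100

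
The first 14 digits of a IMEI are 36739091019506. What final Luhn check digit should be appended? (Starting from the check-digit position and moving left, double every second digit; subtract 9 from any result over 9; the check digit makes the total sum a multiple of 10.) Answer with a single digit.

Partial digits right→left: 6 0 5 9 1 0 1 9 0 9 3 7 6 3
Double every second digit counting from the check-digit position (so the 1st, 3rd, 5th, ... of the partial from the right).
  doubled (with −9 where >9): 3 1 2 2 0 6 3 → sum 17
  kept as-is: 0 9 0 9 9 7 3 → sum 37
Total = 17 + 37 = 54.
Check digit = (10 − (54 mod 10)) mod 10 = 6.

6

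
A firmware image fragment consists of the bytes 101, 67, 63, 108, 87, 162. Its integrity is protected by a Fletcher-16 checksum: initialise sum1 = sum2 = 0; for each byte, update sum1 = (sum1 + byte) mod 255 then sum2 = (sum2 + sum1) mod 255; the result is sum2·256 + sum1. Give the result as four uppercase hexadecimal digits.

444E

Running sums (mod 255):
  after byte 0 (101): sum1=101, sum2=101
  after byte 1 (67): sum1=168, sum2=14
  after byte 2 (63): sum1=231, sum2=245
  after byte 3 (108): sum1=84, sum2=74
  after byte 4 (87): sum1=171, sum2=245
  after byte 5 (162): sum1=78, sum2=68
Checksum = sum2·256 + sum1 = 68·256 + 78 = 17486 = 0x444E.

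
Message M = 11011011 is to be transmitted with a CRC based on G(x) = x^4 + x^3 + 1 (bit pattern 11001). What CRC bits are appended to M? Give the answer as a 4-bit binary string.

1100

Append 4 zeros: 110110110000. Divide by 11001 (XOR where the leading bit is 1):
  pos 0: 11011 XOR 11001 = 00010
  pos 3: 10011 XOR 11001 = 01010
  pos 4: 10100 XOR 11001 = 01101
  pos 5: 11010 XOR 11001 = 00011
Remainder (last 4 bits) = 1100. This is the CRC / FCS.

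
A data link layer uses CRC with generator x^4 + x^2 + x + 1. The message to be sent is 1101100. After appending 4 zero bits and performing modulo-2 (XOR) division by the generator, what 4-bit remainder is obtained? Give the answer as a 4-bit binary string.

Append 4 zeros: 11011000000. Divide by 10111 (XOR where the leading bit is 1):
  pos 0: 11011 XOR 10111 = 01100
  pos 1: 11000 XOR 10111 = 01111
  pos 2: 11110 XOR 10111 = 01001
  pos 3: 10010 XOR 10111 = 00101
  pos 5: 10100 XOR 10111 = 00011
Remainder (last 4 bits) = 0110. This is the CRC / FCS.

0110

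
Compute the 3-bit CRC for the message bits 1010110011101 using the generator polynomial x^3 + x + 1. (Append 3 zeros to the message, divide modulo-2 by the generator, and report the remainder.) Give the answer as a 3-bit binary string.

010

Append 3 zeros: 1010110011101000. Divide by 1011 (XOR where the leading bit is 1):
  pos 0: 1010 XOR 1011 = 0001
  pos 3: 1110 XOR 1011 = 0101
  pos 4: 1010 XOR 1011 = 0001
  pos 7: 1111 XOR 1011 = 0100
  pos 8: 1000 XOR 1011 = 0011
  pos 10: 1110 XOR 1011 = 0101
  pos 11: 1010 XOR 1011 = 0001
Remainder (last 3 bits) = 010. This is the CRC / FCS.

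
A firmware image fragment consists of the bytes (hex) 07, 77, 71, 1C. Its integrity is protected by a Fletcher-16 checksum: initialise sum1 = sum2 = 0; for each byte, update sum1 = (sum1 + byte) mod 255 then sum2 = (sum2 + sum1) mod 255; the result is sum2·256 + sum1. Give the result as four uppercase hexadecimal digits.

Running sums (mod 255):
  after byte 0 (07): sum1=7, sum2=7
  after byte 1 (77): sum1=126, sum2=133
  after byte 2 (71): sum1=239, sum2=117
  after byte 3 (1C): sum1=12, sum2=129
Checksum = sum2·256 + sum1 = 129·256 + 12 = 33036 = 0x810C.

810C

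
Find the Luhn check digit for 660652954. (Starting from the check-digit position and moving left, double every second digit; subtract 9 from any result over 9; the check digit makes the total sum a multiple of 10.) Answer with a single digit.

0

Partial digits right→left: 4 5 9 2 5 6 0 6 6
Double every second digit counting from the check-digit position (so the 1st, 3rd, 5th, ... of the partial from the right).
  doubled (with −9 where >9): 8 9 1 0 3 → sum 21
  kept as-is: 5 2 6 6 → sum 19
Total = 21 + 19 = 40.
Check digit = (10 − (40 mod 10)) mod 10 = 0.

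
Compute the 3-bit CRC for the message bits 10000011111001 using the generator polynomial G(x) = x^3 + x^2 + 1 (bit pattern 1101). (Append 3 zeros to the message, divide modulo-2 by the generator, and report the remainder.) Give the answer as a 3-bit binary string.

Append 3 zeros: 10000011111001000. Divide by 1101 (XOR where the leading bit is 1):
  pos 0: 1000 XOR 1101 = 0101
  pos 1: 1010 XOR 1101 = 0111
  pos 2: 1110 XOR 1101 = 0011
  pos 4: 1111 XOR 1101 = 0010
  pos 6: 1011 XOR 1101 = 0110
  pos 7: 1101 XOR 1101 = 0000
  pos 13: 1000 XOR 1101 = 0101
Remainder (last 3 bits) = 101. This is the CRC / FCS.

101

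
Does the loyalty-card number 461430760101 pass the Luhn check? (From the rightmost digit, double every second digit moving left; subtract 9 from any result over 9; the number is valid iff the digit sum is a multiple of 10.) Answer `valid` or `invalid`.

From the right, keep odd positions and double even positions (subtract 9 from any doubled value over 9):
  doubled (positions 2,4,...): 0 0 5 6 2 8 → sum 21
  kept (positions 1,3,...): 1 1 6 0 4 6 → sum 18
Total = 39.
39 mod 10 = 9, so the number is invalid.

invalid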